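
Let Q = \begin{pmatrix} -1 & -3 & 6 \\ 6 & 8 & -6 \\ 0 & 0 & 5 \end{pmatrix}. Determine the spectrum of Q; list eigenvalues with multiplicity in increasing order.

Characteristic polynomial: p(μ) = μ^3 - 12μ^2 + 45μ - 50 = (μ - 5)^2(μ - 2).
Roots (with multiplicity): 2, 5, 5.

2, 5, 5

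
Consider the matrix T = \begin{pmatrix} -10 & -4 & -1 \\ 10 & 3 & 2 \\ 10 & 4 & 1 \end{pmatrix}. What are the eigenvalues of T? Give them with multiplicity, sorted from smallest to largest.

-5, -1, 0

Characteristic polynomial: p(r) = r^3 + 6r^2 + 5r = r(r + 1)(r + 5).
Roots (with multiplicity): -5, -1, 0.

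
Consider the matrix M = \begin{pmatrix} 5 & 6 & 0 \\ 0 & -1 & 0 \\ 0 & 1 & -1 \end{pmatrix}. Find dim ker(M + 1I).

M + 1I = [[6, 6, 0], [0, 0, 0], [0, 1, 0]].
This matrix has rank 2, so its null space has dimension 3 − 2 = 1.

1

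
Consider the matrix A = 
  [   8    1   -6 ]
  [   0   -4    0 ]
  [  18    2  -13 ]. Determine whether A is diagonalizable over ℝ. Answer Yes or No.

Characteristic polynomial: p(s) = s^3 + 9s^2 + 24s + 16 = (s + 1)(s + 4)^2.
s = -4 has algebraic multiplicity 2; rank(A + 4I) = 2, so geometric multiplicity = 1.
Geometric multiplicity < algebraic multiplicity, so A is not diagonalizable.

No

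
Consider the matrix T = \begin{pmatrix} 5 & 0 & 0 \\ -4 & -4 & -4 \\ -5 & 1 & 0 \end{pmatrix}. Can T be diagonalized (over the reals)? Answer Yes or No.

No

Characteristic polynomial: p(s) = s^3 - s^2 - 16s - 20 = (s - 5)(s + 2)^2.
s = -2 has algebraic multiplicity 2; rank(T + 2I) = 2, so geometric multiplicity = 1.
Geometric multiplicity < algebraic multiplicity, so T is not diagonalizable.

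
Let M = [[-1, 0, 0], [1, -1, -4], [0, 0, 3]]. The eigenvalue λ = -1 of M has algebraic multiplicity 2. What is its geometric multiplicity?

M + 1I = [[0, 0, 0], [1, 0, -4], [0, 0, 4]].
This matrix has rank 2, so its null space has dimension 3 − 2 = 1.

1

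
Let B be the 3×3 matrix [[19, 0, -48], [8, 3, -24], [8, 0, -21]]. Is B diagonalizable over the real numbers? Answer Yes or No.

Yes

Characteristic polynomial: p(μ) = μ^3 - μ^2 - 21μ + 45 = (μ - 3)^2(μ + 5).
μ = 3 has algebraic multiplicity 2; rank(B − 3I) = 1, so geometric multiplicity = 2.
Every eigenvalue has geometric = algebraic multiplicity, so B is diagonalizable.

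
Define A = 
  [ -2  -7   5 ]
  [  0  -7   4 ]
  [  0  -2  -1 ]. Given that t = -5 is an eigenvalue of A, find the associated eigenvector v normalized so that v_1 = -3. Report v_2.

A + 5I = [[3, -7, 5], [0, -2, 4], [0, -2, 4]].
Solving (A + 5I)v = 0 gives the eigenspace spanned by (-3, -2, -1).
With v_1 = -3, v = (-3, -2, -1), so v_2 = -2.

-2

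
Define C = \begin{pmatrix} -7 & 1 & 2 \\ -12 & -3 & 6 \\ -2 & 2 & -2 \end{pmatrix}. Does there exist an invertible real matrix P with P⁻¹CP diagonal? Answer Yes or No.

Characteristic polynomial: p(λ) = λ^3 + 12λ^2 + 45λ + 54 = (λ + 3)^2(λ + 6).
λ = -3 has algebraic multiplicity 2; rank(C + 3I) = 2, so geometric multiplicity = 1.
Geometric multiplicity < algebraic multiplicity, so C is not diagonalizable.

No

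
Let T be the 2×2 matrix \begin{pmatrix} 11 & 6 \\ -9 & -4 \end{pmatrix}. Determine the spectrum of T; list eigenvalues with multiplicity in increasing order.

2, 5

Characteristic polynomial: p(λ) = λ^2 - 7λ + 10 = (λ - 5)(λ - 2).
Roots (with multiplicity): 2, 5.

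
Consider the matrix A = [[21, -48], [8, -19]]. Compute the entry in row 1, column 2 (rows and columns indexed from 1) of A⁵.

-20208

Characteristic polynomial: s^2 - 2s - 15 = (s - 5)(s + 3), so the eigenvalues are -3, 5.
s=5: eigenvector (3, 1).
s=-3: eigenvector (-2, -1).
P = [[3, -2], [1, -1]], D = diag(5, -3), P⁻¹ = [[1, -2], [1, -3]].
A⁵ = P·diag(3125, -243)·P⁻¹ = [[9861, -20208], [3368, -6979]].
The requested entry is -20208.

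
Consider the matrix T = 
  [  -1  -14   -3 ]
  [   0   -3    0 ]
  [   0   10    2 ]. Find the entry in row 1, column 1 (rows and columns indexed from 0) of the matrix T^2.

Characteristic polynomial: λ^3 + 2λ^2 - 5λ - 6 = (λ - 2)(λ + 1)(λ + 3), so the eigenvalues are -3, -1, 2.
λ=-3: eigenvector (4, 1, -2).
λ=-1: eigenvector (1, 0, 0).
λ=2: eigenvector (-1, 0, 1).
P = [[4, 1, -1], [1, 0, 0], [-2, 0, 1]], D = diag(-3, -1, 2), P⁻¹ = [[0, 1, 0], [1, -2, 1], [0, 2, 1]].
T² = P·diag(9, 1, 4)·P⁻¹ = [[1, 26, -3], [0, 9, 0], [0, -10, 4]].
The requested entry is 9.

9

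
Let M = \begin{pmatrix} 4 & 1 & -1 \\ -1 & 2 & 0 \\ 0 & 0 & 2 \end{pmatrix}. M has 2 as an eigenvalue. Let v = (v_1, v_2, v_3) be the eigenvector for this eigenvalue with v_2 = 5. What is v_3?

M − 2I = [[2, 1, -1], [-1, 0, 0], [0, 0, 0]].
Solving (M − 2I)v = 0 gives the eigenspace spanned by (0, 5, 5).
With v_2 = 5, v = (0, 5, 5), so v_3 = 5.

5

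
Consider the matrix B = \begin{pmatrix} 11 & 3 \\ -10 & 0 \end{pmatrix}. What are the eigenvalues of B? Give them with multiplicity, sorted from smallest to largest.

Characteristic polynomial: p(λ) = λ^2 - 11λ + 30 = (λ - 6)(λ - 5).
Roots (with multiplicity): 5, 6.

5, 6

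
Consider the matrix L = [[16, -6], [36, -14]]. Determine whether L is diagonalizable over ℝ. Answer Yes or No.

Characteristic polynomial: p(μ) = μ^2 - 2μ - 8 = (μ - 4)(μ + 2).
All 2 eigenvalues are distinct, so L is diagonalizable.

Yes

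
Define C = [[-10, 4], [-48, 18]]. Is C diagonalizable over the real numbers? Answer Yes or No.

Characteristic polynomial: p(t) = t^2 - 8t + 12 = (t - 6)(t - 2).
All 2 eigenvalues are distinct, so C is diagonalizable.

Yes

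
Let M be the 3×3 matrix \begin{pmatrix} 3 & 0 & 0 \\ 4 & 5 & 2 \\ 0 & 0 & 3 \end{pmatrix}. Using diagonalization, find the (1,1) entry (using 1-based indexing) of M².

Characteristic polynomial: r^3 - 11r^2 + 39r - 45 = (r - 5)(r - 3)^2, so the eigenvalues are 3, 3, 5.
r=3: eigenvector (1, -4, 2).
r=5: eigenvector (0, 1, 0).
r=3: eigenvector (0, -1, 1).
P = [[1, 0, 0], [-4, 1, -1], [2, 0, 1]], D = diag(3, 5, 3), P⁻¹ = [[1, 0, 0], [2, 1, 1], [-2, 0, 1]].
M² = P·diag(9, 25, 9)·P⁻¹ = [[9, 0, 0], [32, 25, 16], [0, 0, 9]].
The requested entry is 9.

9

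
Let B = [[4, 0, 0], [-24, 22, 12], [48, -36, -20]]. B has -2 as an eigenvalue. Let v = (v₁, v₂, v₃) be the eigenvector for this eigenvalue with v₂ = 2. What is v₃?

B + 2I = [[6, 0, 0], [-24, 24, 12], [48, -36, -18]].
Solving (B + 2I)v = 0 gives the eigenspace spanned by (0, 2, -4).
With v₂ = 2, v = (0, 2, -4), so v₃ = -4.

-4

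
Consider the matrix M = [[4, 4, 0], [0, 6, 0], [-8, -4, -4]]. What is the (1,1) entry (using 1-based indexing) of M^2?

16

Characteristic polynomial: t^3 - 6t^2 - 16t + 96 = (t - 6)(t - 4)(t + 4), so the eigenvalues are -4, 4, 6.
t=4: eigenvector (1, 0, -1).
t=6: eigenvector (2, 1, -2).
t=-4: eigenvector (0, 0, 1).
P = [[1, 2, 0], [0, 1, 0], [-1, -2, 1]], D = diag(4, 6, -4), P⁻¹ = [[1, -2, 0], [0, 1, 0], [1, 0, 1]].
M² = P·diag(16, 36, 16)·P⁻¹ = [[16, 40, 0], [0, 36, 0], [0, -40, 16]].
The requested entry is 16.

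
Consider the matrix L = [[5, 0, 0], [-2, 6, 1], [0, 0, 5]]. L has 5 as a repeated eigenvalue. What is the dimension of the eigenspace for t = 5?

L − 5I = [[0, 0, 0], [-2, 1, 1], [0, 0, 0]].
This matrix has rank 1, so its null space has dimension 3 − 1 = 2.

2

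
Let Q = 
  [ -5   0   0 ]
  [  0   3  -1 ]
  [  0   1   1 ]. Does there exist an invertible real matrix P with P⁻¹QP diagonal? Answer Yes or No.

Characteristic polynomial: p(λ) = λ^3 + λ^2 - 16λ + 20 = (λ - 2)^2(λ + 5).
λ = 2 has algebraic multiplicity 2; rank(Q − 2I) = 2, so geometric multiplicity = 1.
Geometric multiplicity < algebraic multiplicity, so Q is not diagonalizable.

No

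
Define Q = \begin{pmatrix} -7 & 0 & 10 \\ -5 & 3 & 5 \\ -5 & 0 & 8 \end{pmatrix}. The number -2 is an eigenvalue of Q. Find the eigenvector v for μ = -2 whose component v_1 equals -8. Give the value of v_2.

-4

Q + 2I = [[-5, 0, 10], [-5, 5, 5], [-5, 0, 10]].
Solving (Q + 2I)v = 0 gives the eigenspace spanned by (-8, -4, -4).
With v_1 = -8, v = (-8, -4, -4), so v_2 = -4.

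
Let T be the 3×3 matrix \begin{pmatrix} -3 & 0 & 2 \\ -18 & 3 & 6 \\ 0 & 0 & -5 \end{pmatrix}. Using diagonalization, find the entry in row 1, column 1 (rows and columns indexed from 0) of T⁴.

Characteristic polynomial: s^3 + 5s^2 - 9s - 45 = (s - 3)(s + 3)(s + 5), so the eigenvalues are -5, -3, 3.
s=-3: eigenvector (1, 3, 0).
s=3: eigenvector (0, 1, 0).
s=-5: eigenvector (-1, -3, 1).
P = [[1, 0, -1], [3, 1, -3], [0, 0, 1]], D = diag(-3, 3, -5), P⁻¹ = [[1, 0, 1], [-3, 1, 0], [0, 0, 1]].
T⁴ = P·diag(81, 81, 625)·P⁻¹ = [[81, 0, -544], [0, 81, -1632], [0, 0, 625]].
The requested entry is 81.

81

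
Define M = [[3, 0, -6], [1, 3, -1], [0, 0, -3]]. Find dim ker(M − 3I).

M − 3I = [[0, 0, -6], [1, 0, -1], [0, 0, -6]].
This matrix has rank 2, so its null space has dimension 3 − 2 = 1.

1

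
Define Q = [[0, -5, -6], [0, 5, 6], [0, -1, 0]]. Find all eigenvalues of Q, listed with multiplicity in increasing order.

0, 2, 3

Characteristic polynomial: p(μ) = μ^3 - 5μ^2 + 6μ = μ(μ - 3)(μ - 2).
Roots (with multiplicity): 0, 2, 3.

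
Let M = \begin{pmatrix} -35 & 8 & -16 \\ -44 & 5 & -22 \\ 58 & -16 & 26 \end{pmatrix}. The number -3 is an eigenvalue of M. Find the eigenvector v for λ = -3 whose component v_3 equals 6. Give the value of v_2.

M + 3I = [[-32, 8, -16], [-44, 8, -22], [58, -16, 29]].
Solving (M + 3I)v = 0 gives the eigenspace spanned by (-3, 0, 6).
With v_3 = 6, v = (-3, 0, 6), so v_2 = 0.

0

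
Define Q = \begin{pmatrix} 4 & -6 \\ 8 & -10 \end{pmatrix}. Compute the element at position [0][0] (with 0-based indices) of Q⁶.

-12032

Characteristic polynomial: s^2 + 6s + 8 = (s + 2)(s + 4), so the eigenvalues are -4, -2.
s=-4: eigenvector (3, 4).
s=-2: eigenvector (1, 1).
P = [[3, 1], [4, 1]], D = diag(-4, -2), P⁻¹ = [[-1, 1], [4, -3]].
Q⁶ = P·diag(4096, 64)·P⁻¹ = [[-12032, 12096], [-16128, 16192]].
The requested entry is -12032.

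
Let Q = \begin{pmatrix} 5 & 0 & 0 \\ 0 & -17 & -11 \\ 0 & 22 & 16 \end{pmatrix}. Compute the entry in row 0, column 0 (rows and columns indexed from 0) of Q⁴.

Characteristic polynomial: μ^3 - 4μ^2 - 35μ + 150 = (μ - 5)^2(μ + 6), so the eigenvalues are -6, 5, 5.
μ=5: eigenvector (1, 0, 0).
μ=5: eigenvector (0, -1, 2).
μ=-6: eigenvector (0, 1, -1).
P = [[1, 0, 0], [0, -1, 1], [0, 2, -1]], D = diag(5, 5, -6), P⁻¹ = [[1, 0, 0], [0, 1, 1], [0, 2, 1]].
Q⁴ = P·diag(625, 625, 1296)·P⁻¹ = [[625, 0, 0], [0, 1967, 671], [0, -1342, -46]].
The requested entry is 625.

625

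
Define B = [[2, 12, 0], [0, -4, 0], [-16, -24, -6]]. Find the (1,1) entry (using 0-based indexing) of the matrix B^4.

256

Characteristic polynomial: s^3 + 8s^2 + 4s - 48 = (s - 2)(s + 4)(s + 6), so the eigenvalues are -6, -4, 2.
s=2: eigenvector (1, 0, -2).
s=-4: eigenvector (-2, 1, 4).
s=-6: eigenvector (0, 0, 1).
P = [[1, -2, 0], [0, 1, 0], [-2, 4, 1]], D = diag(2, -4, -6), P⁻¹ = [[1, 2, 0], [0, 1, 0], [2, 0, 1]].
B⁴ = P·diag(16, 256, 1296)·P⁻¹ = [[16, -480, 0], [0, 256, 0], [2560, 960, 1296]].
The requested entry is 256.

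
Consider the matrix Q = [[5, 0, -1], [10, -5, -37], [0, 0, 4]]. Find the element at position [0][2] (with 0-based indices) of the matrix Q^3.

Characteristic polynomial: λ^3 - 4λ^2 - 25λ + 100 = (λ - 5)(λ - 4)(λ + 5), so the eigenvalues are -5, 4, 5.
λ=5: eigenvector (1, 1, 0).
λ=4: eigenvector (1, -3, 1).
λ=-5: eigenvector (0, 1, 0).
P = [[1, 1, 0], [1, -3, 1], [0, 1, 0]], D = diag(5, 4, -5), P⁻¹ = [[1, 0, -1], [0, 0, 1], [-1, 1, 4]].
Q³ = P·diag(125, 64, -125)·P⁻¹ = [[125, 0, -61], [250, -125, -817], [0, 0, 64]].
The requested entry is -61.

-61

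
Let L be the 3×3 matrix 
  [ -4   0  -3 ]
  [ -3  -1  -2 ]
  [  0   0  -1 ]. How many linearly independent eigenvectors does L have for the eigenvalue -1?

L + 1I = [[-3, 0, -3], [-3, 0, -2], [0, 0, 0]].
This matrix has rank 2, so its null space has dimension 3 − 2 = 1.

1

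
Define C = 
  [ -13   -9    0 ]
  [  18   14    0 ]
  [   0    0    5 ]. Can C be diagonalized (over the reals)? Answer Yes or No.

Yes

Characteristic polynomial: p(s) = s^3 - 6s^2 - 15s + 100 = (s - 5)^2(s + 4).
s = 5 has algebraic multiplicity 2; rank(C − 5I) = 1, so geometric multiplicity = 2.
Every eigenvalue has geometric = algebraic multiplicity, so C is diagonalizable.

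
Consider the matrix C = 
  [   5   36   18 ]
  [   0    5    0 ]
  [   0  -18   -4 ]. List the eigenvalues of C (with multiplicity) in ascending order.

-4, 5, 5

Characteristic polynomial: p(μ) = μ^3 - 6μ^2 - 15μ + 100 = (μ - 5)^2(μ + 4).
Roots (with multiplicity): -4, 5, 5.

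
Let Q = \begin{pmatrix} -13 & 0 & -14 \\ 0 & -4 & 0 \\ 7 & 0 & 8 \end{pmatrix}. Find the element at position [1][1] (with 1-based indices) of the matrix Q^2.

71

Characteristic polynomial: λ^3 + 9λ^2 + 14λ - 24 = (λ - 1)(λ + 4)(λ + 6), so the eigenvalues are -6, -4, 1.
λ=1: eigenvector (1, 0, -1).
λ=-4: eigenvector (0, 1, 0).
λ=-6: eigenvector (2, 0, -1).
P = [[1, 0, 2], [0, 1, 0], [-1, 0, -1]], D = diag(1, -4, -6), P⁻¹ = [[-1, 0, -2], [0, 1, 0], [1, 0, 1]].
Q² = P·diag(1, 16, 36)·P⁻¹ = [[71, 0, 70], [0, 16, 0], [-35, 0, -34]].
The requested entry is 71.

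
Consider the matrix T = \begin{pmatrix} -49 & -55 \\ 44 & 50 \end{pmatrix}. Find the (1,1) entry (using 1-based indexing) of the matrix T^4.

-2059

Characteristic polynomial: r^2 - r - 30 = (r - 6)(r + 5), so the eigenvalues are -5, 6.
r=6: eigenvector (1, -1).
r=-5: eigenvector (5, -4).
P = [[1, 5], [-1, -4]], D = diag(6, -5), P⁻¹ = [[-4, -5], [1, 1]].
T⁴ = P·diag(1296, 625)·P⁻¹ = [[-2059, -3355], [2684, 3980]].
The requested entry is -2059.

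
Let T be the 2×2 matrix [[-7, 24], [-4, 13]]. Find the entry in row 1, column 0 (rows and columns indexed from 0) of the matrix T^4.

Characteristic polynomial: λ^2 - 6λ + 5 = (λ - 5)(λ - 1), so the eigenvalues are 1, 5.
λ=5: eigenvector (2, 1).
λ=1: eigenvector (-3, -1).
P = [[2, -3], [1, -1]], D = diag(5, 1), P⁻¹ = [[-1, 3], [-1, 2]].
T⁴ = P·diag(625, 1)·P⁻¹ = [[-1247, 3744], [-624, 1873]].
The requested entry is -624.

-624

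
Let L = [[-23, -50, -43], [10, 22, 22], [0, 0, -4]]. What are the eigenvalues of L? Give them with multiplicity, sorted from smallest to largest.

Characteristic polynomial: p(μ) = μ^3 + 5μ^2 - 2μ - 24 = (μ - 2)(μ + 3)(μ + 4).
Roots (with multiplicity): -4, -3, 2.

-4, -3, 2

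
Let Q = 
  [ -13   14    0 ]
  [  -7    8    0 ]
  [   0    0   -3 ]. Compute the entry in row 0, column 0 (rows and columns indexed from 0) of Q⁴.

Characteristic polynomial: λ^3 + 8λ^2 + 9λ - 18 = (λ - 1)(λ + 3)(λ + 6), so the eigenvalues are -6, -3, 1.
λ=-3: eigenvector (0, 0, 1).
λ=1: eigenvector (1, 1, 0).
λ=-6: eigenvector (2, 1, 0).
P = [[0, 1, 2], [0, 1, 1], [1, 0, 0]], D = diag(-3, 1, -6), P⁻¹ = [[0, 0, 1], [-1, 2, 0], [1, -1, 0]].
Q⁴ = P·diag(81, 1, 1296)·P⁻¹ = [[2591, -2590, 0], [1295, -1294, 0], [0, 0, 81]].
The requested entry is 2591.

2591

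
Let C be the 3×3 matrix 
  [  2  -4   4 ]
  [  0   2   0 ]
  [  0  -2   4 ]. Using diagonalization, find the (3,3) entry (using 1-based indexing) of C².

Characteristic polynomial: r^3 - 8r^2 + 20r - 16 = (r - 4)(r - 2)^2, so the eigenvalues are 2, 2, 4.
r=2: eigenvector (1, 0, 0).
r=2: eigenvector (-1, 1, 1).
r=4: eigenvector (2, 0, 1).
P = [[1, -1, 2], [0, 1, 0], [0, 1, 1]], D = diag(2, 2, 4), P⁻¹ = [[1, 3, -2], [0, 1, 0], [0, -1, 1]].
C² = P·diag(4, 4, 16)·P⁻¹ = [[4, -24, 24], [0, 4, 0], [0, -12, 16]].
The requested entry is 16.

16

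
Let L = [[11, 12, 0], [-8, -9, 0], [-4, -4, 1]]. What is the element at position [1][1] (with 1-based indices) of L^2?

Characteristic polynomial: λ^3 - 3λ^2 - λ + 3 = (λ - 3)(λ - 1)(λ + 1), so the eigenvalues are -1, 1, 3.
λ=3: eigenvector (3, -2, -2).
λ=-1: eigenvector (-1, 1, 0).
λ=1: eigenvector (0, 0, 1).
P = [[3, -1, 0], [-2, 1, 0], [-2, 0, 1]], D = diag(3, -1, 1), P⁻¹ = [[1, 1, 0], [2, 3, 0], [2, 2, 1]].
L² = P·diag(9, 1, 1)·P⁻¹ = [[25, 24, 0], [-16, -15, 0], [-16, -16, 1]].
The requested entry is 25.

25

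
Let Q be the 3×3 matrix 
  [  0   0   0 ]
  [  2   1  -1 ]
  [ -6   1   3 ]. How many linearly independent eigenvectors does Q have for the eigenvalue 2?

Q − 2I = [[-2, 0, 0], [2, -1, -1], [-6, 1, 1]].
This matrix has rank 2, so its null space has dimension 3 − 2 = 1.

1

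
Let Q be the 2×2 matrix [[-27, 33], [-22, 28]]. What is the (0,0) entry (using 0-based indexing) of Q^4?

-717

Characteristic polynomial: s^2 - s - 30 = (s - 6)(s + 5), so the eigenvalues are -5, 6.
s=6: eigenvector (1, 1).
s=-5: eigenvector (-3, -2).
P = [[1, -3], [1, -2]], D = diag(6, -5), P⁻¹ = [[-2, 3], [-1, 1]].
Q⁴ = P·diag(1296, 625)·P⁻¹ = [[-717, 2013], [-1342, 2638]].
The requested entry is -717.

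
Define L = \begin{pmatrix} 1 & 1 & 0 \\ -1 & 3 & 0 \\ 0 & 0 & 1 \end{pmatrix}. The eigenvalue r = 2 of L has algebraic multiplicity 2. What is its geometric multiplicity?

L − 2I = [[-1, 1, 0], [-1, 1, 0], [0, 0, -1]].
This matrix has rank 2, so its null space has dimension 3 − 2 = 1.

1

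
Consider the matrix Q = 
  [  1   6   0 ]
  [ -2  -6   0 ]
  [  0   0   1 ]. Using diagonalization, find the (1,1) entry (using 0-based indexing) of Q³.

-84

Characteristic polynomial: s^3 + 4s^2 + s - 6 = (s - 1)(s + 2)(s + 3), so the eigenvalues are -3, -2, 1.
s=-3: eigenvector (-3, 2, 0).
s=-2: eigenvector (-2, 1, 0).
s=1: eigenvector (0, 0, 1).
P = [[-3, -2, 0], [2, 1, 0], [0, 0, 1]], D = diag(-3, -2, 1), P⁻¹ = [[1, 2, 0], [-2, -3, 0], [0, 0, 1]].
Q³ = P·diag(-27, -8, 1)·P⁻¹ = [[49, 114, 0], [-38, -84, 0], [0, 0, 1]].
The requested entry is -84.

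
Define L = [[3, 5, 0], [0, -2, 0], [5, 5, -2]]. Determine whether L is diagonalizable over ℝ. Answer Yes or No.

Characteristic polynomial: p(s) = s^3 + s^2 - 8s - 12 = (s - 3)(s + 2)^2.
s = -2 has algebraic multiplicity 2; rank(L + 2I) = 1, so geometric multiplicity = 2.
Every eigenvalue has geometric = algebraic multiplicity, so L is diagonalizable.

Yes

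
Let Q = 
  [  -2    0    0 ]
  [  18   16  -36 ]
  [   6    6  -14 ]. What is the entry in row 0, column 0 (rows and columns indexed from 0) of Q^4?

16

Characteristic polynomial: μ^3 - 12μ - 16 = (μ - 4)(μ + 2)^2, so the eigenvalues are -2, -2, 4.
μ=-2: eigenvector (1, -1, 0).
μ=4: eigenvector (0, 3, 1).
μ=-2: eigenvector (0, 2, 1).
P = [[1, 0, 0], [-1, 3, 2], [0, 1, 1]], D = diag(-2, 4, -2), P⁻¹ = [[1, 0, 0], [1, 1, -2], [-1, -1, 3]].
Q⁴ = P·diag(16, 256, 16)·P⁻¹ = [[16, 0, 0], [720, 736, -1440], [240, 240, -464]].
The requested entry is 16.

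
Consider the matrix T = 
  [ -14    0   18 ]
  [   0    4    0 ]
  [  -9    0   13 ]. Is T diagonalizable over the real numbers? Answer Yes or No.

Characteristic polynomial: p(s) = s^3 - 3s^2 - 24s + 80 = (s - 4)^2(s + 5).
s = 4 has algebraic multiplicity 2; rank(T − 4I) = 1, so geometric multiplicity = 2.
Every eigenvalue has geometric = algebraic multiplicity, so T is diagonalizable.

Yes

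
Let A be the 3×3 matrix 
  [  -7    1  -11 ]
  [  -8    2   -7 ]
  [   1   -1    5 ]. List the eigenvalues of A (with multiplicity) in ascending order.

-6, 3, 3

Characteristic polynomial: p(r) = r^3 - 27r + 54 = (r - 3)^2(r + 6).
Roots (with multiplicity): -6, 3, 3.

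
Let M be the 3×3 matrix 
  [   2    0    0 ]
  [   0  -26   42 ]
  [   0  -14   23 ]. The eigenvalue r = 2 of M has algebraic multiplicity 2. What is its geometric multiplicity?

M − 2I = [[0, 0, 0], [0, -28, 42], [0, -14, 21]].
This matrix has rank 1, so its null space has dimension 3 − 1 = 2.

2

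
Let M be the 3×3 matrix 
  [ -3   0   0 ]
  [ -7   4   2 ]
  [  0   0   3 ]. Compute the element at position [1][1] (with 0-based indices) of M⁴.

256

Characteristic polynomial: s^3 - 4s^2 - 9s + 36 = (s - 4)(s - 3)(s + 3), so the eigenvalues are -3, 3, 4.
s=-3: eigenvector (1, 1, 0).
s=4: eigenvector (0, 1, 0).
s=3: eigenvector (0, -2, 1).
P = [[1, 0, 0], [1, 1, -2], [0, 0, 1]], D = diag(-3, 4, 3), P⁻¹ = [[1, 0, 0], [-1, 1, 2], [0, 0, 1]].
M⁴ = P·diag(81, 256, 81)·P⁻¹ = [[81, 0, 0], [-175, 256, 350], [0, 0, 81]].
The requested entry is 256.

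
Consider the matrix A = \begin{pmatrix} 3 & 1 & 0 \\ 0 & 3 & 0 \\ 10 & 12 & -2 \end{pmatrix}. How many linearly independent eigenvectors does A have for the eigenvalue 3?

1

A − 3I = [[0, 1, 0], [0, 0, 0], [10, 12, -5]].
This matrix has rank 2, so its null space has dimension 3 − 2 = 1.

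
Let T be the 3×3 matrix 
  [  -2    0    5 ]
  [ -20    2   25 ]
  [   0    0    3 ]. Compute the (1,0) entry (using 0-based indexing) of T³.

Characteristic polynomial: λ^3 - 3λ^2 - 4λ + 12 = (λ - 3)(λ - 2)(λ + 2), so the eigenvalues are -2, 2, 3.
λ=-2: eigenvector (1, 5, 0).
λ=2: eigenvector (0, 1, 0).
λ=3: eigenvector (1, 5, 1).
P = [[1, 0, 1], [5, 1, 5], [0, 0, 1]], D = diag(-2, 2, 3), P⁻¹ = [[1, 0, -1], [-5, 1, 0], [0, 0, 1]].
T³ = P·diag(-8, 8, 27)·P⁻¹ = [[-8, 0, 35], [-80, 8, 175], [0, 0, 27]].
The requested entry is -80.

-80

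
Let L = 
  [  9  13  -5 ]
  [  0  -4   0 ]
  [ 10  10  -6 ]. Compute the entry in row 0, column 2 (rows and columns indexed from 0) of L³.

Characteristic polynomial: μ^3 + μ^2 - 16μ - 16 = (μ - 4)(μ + 1)(μ + 4), so the eigenvalues are -4, -1, 4.
μ=-4: eigenvector (-1, 1, 0).
μ=4: eigenvector (1, 0, 1).
μ=-1: eigenvector (1, 0, 2).
P = [[-1, 1, 1], [1, 0, 0], [0, 1, 2]], D = diag(-4, 4, -1), P⁻¹ = [[0, 1, 0], [2, 2, -1], [-1, -1, 1]].
L³ = P·diag(-64, 64, -1)·P⁻¹ = [[129, 193, -65], [0, -64, 0], [130, 130, -66]].
The requested entry is -65.

-65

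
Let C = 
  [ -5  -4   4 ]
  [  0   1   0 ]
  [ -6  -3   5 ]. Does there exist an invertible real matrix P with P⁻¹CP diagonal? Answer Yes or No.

Characteristic polynomial: p(λ) = λ^3 - λ^2 - λ + 1 = (λ - 1)^2(λ + 1).
λ = 1 has algebraic multiplicity 2; rank(C − 1I) = 2, so geometric multiplicity = 1.
Geometric multiplicity < algebraic multiplicity, so C is not diagonalizable.

No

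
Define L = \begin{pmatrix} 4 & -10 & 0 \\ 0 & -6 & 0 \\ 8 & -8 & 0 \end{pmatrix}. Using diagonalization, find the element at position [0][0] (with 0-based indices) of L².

Characteristic polynomial: s^3 + 2s^2 - 24s = s(s - 4)(s + 6), so the eigenvalues are -6, 0, 4.
s=4: eigenvector (1, 0, 2).
s=-6: eigenvector (1, 1, 0).
s=0: eigenvector (0, 0, 1).
P = [[1, 1, 0], [0, 1, 0], [2, 0, 1]], D = diag(4, -6, 0), P⁻¹ = [[1, -1, 0], [0, 1, 0], [-2, 2, 1]].
L² = P·diag(16, 36, 0)·P⁻¹ = [[16, 20, 0], [0, 36, 0], [32, -32, 0]].
The requested entry is 16.

16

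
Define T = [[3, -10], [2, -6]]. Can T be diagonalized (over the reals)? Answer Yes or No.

Yes

Characteristic polynomial: p(r) = r^2 + 3r + 2 = (r + 1)(r + 2).
All 2 eigenvalues are distinct, so T is diagonalizable.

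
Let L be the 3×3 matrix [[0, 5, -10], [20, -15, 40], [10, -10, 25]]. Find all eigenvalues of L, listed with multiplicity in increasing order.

0, 5, 5

Characteristic polynomial: p(μ) = μ^3 - 10μ^2 + 25μ = μ(μ - 5)^2.
Roots (with multiplicity): 0, 5, 5.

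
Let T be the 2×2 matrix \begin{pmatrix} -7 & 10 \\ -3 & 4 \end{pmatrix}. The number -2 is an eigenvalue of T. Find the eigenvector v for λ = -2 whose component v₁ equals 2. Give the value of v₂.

1

T + 2I = [[-5, 10], [-3, 6]].
Solving (T + 2I)v = 0 gives the eigenspace spanned by (2, 1).
With v₁ = 2, v = (2, 1), so v₂ = 1.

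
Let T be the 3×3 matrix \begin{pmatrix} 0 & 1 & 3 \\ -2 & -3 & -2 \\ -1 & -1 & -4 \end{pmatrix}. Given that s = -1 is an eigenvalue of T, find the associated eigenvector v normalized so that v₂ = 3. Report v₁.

-3

T + 1I = [[1, 1, 3], [-2, -2, -2], [-1, -1, -3]].
Solving (T + 1I)v = 0 gives the eigenspace spanned by (-3, 3, 0).
With v₂ = 3, v = (-3, 3, 0), so v₁ = -3.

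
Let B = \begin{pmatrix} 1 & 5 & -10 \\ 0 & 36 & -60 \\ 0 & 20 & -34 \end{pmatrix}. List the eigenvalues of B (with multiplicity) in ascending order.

-4, 1, 6

Characteristic polynomial: p(λ) = λ^3 - 3λ^2 - 22λ + 24 = (λ - 6)(λ - 1)(λ + 4).
Roots (with multiplicity): -4, 1, 6.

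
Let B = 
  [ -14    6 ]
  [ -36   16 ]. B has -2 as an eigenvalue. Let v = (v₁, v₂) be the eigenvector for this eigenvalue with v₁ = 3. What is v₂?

6

B + 2I = [[-12, 6], [-36, 18]].
Solving (B + 2I)v = 0 gives the eigenspace spanned by (3, 6).
With v₁ = 3, v = (3, 6), so v₂ = 6.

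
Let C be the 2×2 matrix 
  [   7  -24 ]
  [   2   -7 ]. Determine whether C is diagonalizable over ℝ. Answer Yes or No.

Characteristic polynomial: p(s) = s^2 - 1 = (s - 1)(s + 1).
All 2 eigenvalues are distinct, so C is diagonalizable.

Yes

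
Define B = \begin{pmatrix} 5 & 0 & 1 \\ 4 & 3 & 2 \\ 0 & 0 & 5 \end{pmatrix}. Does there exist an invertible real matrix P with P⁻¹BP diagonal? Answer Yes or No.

No

Characteristic polynomial: p(μ) = μ^3 - 13μ^2 + 55μ - 75 = (μ - 5)^2(μ - 3).
μ = 5 has algebraic multiplicity 2; rank(B − 5I) = 2, so geometric multiplicity = 1.
Geometric multiplicity < algebraic multiplicity, so B is not diagonalizable.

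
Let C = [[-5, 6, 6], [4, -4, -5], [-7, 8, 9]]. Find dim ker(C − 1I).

1

C − 1I = [[-6, 6, 6], [4, -5, -5], [-7, 8, 8]].
This matrix has rank 2, so its null space has dimension 3 − 2 = 1.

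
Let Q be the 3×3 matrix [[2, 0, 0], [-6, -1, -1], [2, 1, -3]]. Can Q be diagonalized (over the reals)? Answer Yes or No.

Characteristic polynomial: p(s) = s^3 + 2s^2 - 4s - 8 = (s - 2)(s + 2)^2.
s = -2 has algebraic multiplicity 2; rank(Q + 2I) = 2, so geometric multiplicity = 1.
Geometric multiplicity < algebraic multiplicity, so Q is not diagonalizable.

No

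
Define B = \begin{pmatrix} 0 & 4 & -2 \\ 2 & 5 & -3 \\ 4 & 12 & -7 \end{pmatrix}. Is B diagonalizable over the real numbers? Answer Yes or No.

No

Characteristic polynomial: p(λ) = λ^3 + 2λ^2 + λ = λ(λ + 1)^2.
λ = -1 has algebraic multiplicity 2; rank(B + 1I) = 2, so geometric multiplicity = 1.
Geometric multiplicity < algebraic multiplicity, so B is not diagonalizable.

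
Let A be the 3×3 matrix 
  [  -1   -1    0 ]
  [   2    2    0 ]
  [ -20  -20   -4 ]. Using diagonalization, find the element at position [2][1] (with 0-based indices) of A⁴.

1020

Characteristic polynomial: t^3 + 3t^2 - 4t = t(t - 1)(t + 4), so the eigenvalues are -4, 0, 1.
t=0: eigenvector (1, -1, 0).
t=1: eigenvector (-1, 2, -4).
t=-4: eigenvector (0, 0, 1).
P = [[1, -1, 0], [-1, 2, 0], [0, -4, 1]], D = diag(0, 1, -4), P⁻¹ = [[2, 1, 0], [1, 1, 0], [4, 4, 1]].
A⁴ = P·diag(0, 1, 256)·P⁻¹ = [[-1, -1, 0], [2, 2, 0], [1020, 1020, 256]].
The requested entry is 1020.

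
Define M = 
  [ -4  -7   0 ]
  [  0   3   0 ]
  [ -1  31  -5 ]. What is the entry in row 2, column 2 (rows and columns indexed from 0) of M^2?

25

Characteristic polynomial: λ^3 + 6λ^2 - 7λ - 60 = (λ - 3)(λ + 4)(λ + 5), so the eigenvalues are -5, -4, 3.
λ=-5: eigenvector (0, 0, 1).
λ=3: eigenvector (-1, 1, 4).
λ=-4: eigenvector (1, 0, -1).
P = [[0, -1, 1], [0, 1, 0], [1, 4, -1]], D = diag(-5, 3, -4), P⁻¹ = [[1, -3, 1], [0, 1, 0], [1, 1, 0]].
M² = P·diag(25, 9, 16)·P⁻¹ = [[16, 7, 0], [0, 9, 0], [9, -55, 25]].
The requested entry is 25.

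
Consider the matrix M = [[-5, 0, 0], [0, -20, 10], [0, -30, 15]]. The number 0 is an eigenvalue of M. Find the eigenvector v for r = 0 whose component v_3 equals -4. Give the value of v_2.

-2

M = [[-5, 0, 0], [0, -20, 10], [0, -30, 15]].
Solving (M)v = 0 gives the eigenspace spanned by (0, -2, -4).
With v_3 = -4, v = (0, -2, -4), so v_2 = -2.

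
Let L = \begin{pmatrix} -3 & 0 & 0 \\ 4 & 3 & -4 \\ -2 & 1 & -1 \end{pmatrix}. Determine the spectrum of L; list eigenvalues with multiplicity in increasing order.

Characteristic polynomial: p(μ) = μ^3 + μ^2 - 5μ + 3 = (μ - 1)^2(μ + 3).
Roots (with multiplicity): -3, 1, 1.

-3, 1, 1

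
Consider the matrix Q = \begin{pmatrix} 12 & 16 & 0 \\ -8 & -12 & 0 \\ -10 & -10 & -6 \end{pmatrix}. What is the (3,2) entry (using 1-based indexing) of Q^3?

-280

Characteristic polynomial: r^3 + 6r^2 - 16r - 96 = (r - 4)(r + 4)(r + 6), so the eigenvalues are -6, -4, 4.
r=-4: eigenvector (-1, 1, 0).
r=4: eigenvector (-2, 1, 1).
r=-6: eigenvector (0, 0, 1).
P = [[-1, -2, 0], [1, 1, 0], [0, 1, 1]], D = diag(-4, 4, -6), P⁻¹ = [[1, 2, 0], [-1, -1, 0], [1, 1, 1]].
Q³ = P·diag(-64, 64, -216)·P⁻¹ = [[192, 256, 0], [-128, -192, 0], [-280, -280, -216]].
The requested entry is -280.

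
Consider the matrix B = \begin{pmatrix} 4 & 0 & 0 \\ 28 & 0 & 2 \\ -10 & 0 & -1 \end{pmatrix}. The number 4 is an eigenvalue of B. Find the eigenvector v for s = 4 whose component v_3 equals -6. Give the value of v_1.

B − 4I = [[0, 0, 0], [28, -4, 2], [-10, 0, -5]].
Solving (B − 4I)v = 0 gives the eigenspace spanned by (3, 18, -6).
With v_3 = -6, v = (3, 18, -6), so v_1 = 3.

3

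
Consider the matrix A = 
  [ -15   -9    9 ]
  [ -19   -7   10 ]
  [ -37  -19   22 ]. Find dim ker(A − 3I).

A − 3I = [[-18, -9, 9], [-19, -10, 10], [-37, -19, 19]].
This matrix has rank 2, so its null space has dimension 3 − 2 = 1.

1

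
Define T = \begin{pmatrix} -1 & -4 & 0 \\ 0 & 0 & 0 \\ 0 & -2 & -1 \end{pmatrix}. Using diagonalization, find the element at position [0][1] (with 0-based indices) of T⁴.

4

Characteristic polynomial: r^3 + 2r^2 + r = r(r + 1)^2, so the eigenvalues are -1, -1, 0.
r=-1: eigenvector (2, 0, 1).
r=0: eigenvector (-4, 1, -2).
r=-1: eigenvector (1, 0, 0).
P = [[2, -4, 1], [0, 1, 0], [1, -2, 0]], D = diag(-1, 0, -1), P⁻¹ = [[0, 2, 1], [0, 1, 0], [1, 0, -2]].
T⁴ = P·diag(1, 0, 1)·P⁻¹ = [[1, 4, 0], [0, 0, 0], [0, 2, 1]].
The requested entry is 4.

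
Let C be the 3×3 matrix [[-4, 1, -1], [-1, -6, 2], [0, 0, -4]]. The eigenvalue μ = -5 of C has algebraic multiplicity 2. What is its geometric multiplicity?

C + 5I = [[1, 1, -1], [-1, -1, 2], [0, 0, 1]].
This matrix has rank 2, so its null space has dimension 3 − 2 = 1.

1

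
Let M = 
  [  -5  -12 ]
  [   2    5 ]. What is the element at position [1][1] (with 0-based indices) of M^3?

5

Characteristic polynomial: r^2 - 1 = (r - 1)(r + 1), so the eigenvalues are -1, 1.
r=1: eigenvector (-2, 1).
r=-1: eigenvector (3, -1).
P = [[-2, 3], [1, -1]], D = diag(1, -1), P⁻¹ = [[1, 3], [1, 2]].
M³ = P·diag(1, -1)·P⁻¹ = [[-5, -12], [2, 5]].
The requested entry is 5.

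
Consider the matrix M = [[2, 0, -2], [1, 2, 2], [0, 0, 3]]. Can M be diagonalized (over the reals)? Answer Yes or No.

No

Characteristic polynomial: p(λ) = λ^3 - 7λ^2 + 16λ - 12 = (λ - 3)(λ - 2)^2.
λ = 2 has algebraic multiplicity 2; rank(M − 2I) = 2, so geometric multiplicity = 1.
Geometric multiplicity < algebraic multiplicity, so M is not diagonalizable.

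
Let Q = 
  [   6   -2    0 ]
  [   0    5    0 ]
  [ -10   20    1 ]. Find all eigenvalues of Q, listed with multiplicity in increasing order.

1, 5, 6

Characteristic polynomial: p(λ) = λ^3 - 12λ^2 + 41λ - 30 = (λ - 6)(λ - 5)(λ - 1).
Roots (with multiplicity): 1, 5, 6.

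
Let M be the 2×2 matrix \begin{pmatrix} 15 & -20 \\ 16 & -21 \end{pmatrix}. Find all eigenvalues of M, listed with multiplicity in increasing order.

-5, -1

Characteristic polynomial: p(λ) = λ^2 + 6λ + 5 = (λ + 1)(λ + 5).
Roots (with multiplicity): -5, -1.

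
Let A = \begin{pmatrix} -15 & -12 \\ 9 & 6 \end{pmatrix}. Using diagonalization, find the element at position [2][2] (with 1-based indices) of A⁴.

Characteristic polynomial: s^2 + 9s + 18 = (s + 3)(s + 6), so the eigenvalues are -6, -3.
s=-6: eigenvector (4, -3).
s=-3: eigenvector (1, -1).
P = [[4, 1], [-3, -1]], D = diag(-6, -3), P⁻¹ = [[1, 1], [-3, -4]].
A⁴ = P·diag(1296, 81)·P⁻¹ = [[4941, 4860], [-3645, -3564]].
The requested entry is -3564.

-3564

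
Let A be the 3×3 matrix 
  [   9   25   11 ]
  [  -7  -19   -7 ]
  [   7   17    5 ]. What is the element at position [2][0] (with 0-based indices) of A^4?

Characteristic polynomial: s^3 + 5s^2 - 4s - 20 = (s - 2)(s + 2)(s + 5), so the eigenvalues are -5, -2, 2.
s=2: eigenvector (2, -1, 1).
s=-5: eigenvector (-1, 1, -1).
s=-2: eigenvector (-1, 0, 1).
P = [[2, -1, -1], [-1, 1, 0], [1, -1, 1]], D = diag(2, -5, -2), P⁻¹ = [[1, 2, 1], [1, 3, 1], [0, 1, 1]].
A⁴ = P·diag(16, 625, 16)·P⁻¹ = [[-593, -1827, -609], [609, 1843, 609], [-609, -1827, -593]].
The requested entry is -609.

-609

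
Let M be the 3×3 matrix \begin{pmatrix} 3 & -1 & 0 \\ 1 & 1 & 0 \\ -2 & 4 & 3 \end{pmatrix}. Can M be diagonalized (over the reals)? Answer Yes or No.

No

Characteristic polynomial: p(r) = r^3 - 7r^2 + 16r - 12 = (r - 3)(r - 2)^2.
r = 2 has algebraic multiplicity 2; rank(M − 2I) = 2, so geometric multiplicity = 1.
Geometric multiplicity < algebraic multiplicity, so M is not diagonalizable.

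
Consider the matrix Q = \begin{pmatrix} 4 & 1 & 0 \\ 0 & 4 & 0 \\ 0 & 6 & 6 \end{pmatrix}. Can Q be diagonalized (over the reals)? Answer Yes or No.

Characteristic polynomial: p(λ) = λ^3 - 14λ^2 + 64λ - 96 = (λ - 6)(λ - 4)^2.
λ = 4 has algebraic multiplicity 2; rank(Q − 4I) = 2, so geometric multiplicity = 1.
Geometric multiplicity < algebraic multiplicity, so Q is not diagonalizable.

No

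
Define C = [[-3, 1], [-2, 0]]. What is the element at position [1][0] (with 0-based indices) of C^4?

Characteristic polynomial: r^2 + 3r + 2 = (r + 1)(r + 2), so the eigenvalues are -2, -1.
r=-1: eigenvector (-1, -2).
r=-2: eigenvector (1, 1).
P = [[-1, 1], [-2, 1]], D = diag(-1, -2), P⁻¹ = [[1, -1], [2, -1]].
C⁴ = P·diag(1, 16)·P⁻¹ = [[31, -15], [30, -14]].
The requested entry is 30.

30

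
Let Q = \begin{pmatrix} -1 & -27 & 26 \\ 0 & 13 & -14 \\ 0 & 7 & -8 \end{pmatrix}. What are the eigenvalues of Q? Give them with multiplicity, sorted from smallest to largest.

Characteristic polynomial: p(s) = s^3 - 4s^2 - 11s - 6 = (s - 6)(s + 1)^2.
Roots (with multiplicity): -1, -1, 6.

-1, -1, 6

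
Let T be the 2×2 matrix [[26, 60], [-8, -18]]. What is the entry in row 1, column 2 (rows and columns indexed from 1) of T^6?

698880

Characteristic polynomial: r^2 - 8r + 12 = (r - 6)(r - 2), so the eigenvalues are 2, 6.
r=6: eigenvector (-3, 1).
r=2: eigenvector (-5, 2).
P = [[-3, -5], [1, 2]], D = diag(6, 2), P⁻¹ = [[-2, -5], [1, 3]].
T⁶ = P·diag(46656, 64)·P⁻¹ = [[279616, 698880], [-93184, -232896]].
The requested entry is 698880.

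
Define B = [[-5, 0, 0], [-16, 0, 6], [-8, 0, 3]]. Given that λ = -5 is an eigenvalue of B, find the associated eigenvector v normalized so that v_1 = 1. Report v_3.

1

B + 5I = [[0, 0, 0], [-16, 5, 6], [-8, 0, 8]].
Solving (B + 5I)v = 0 gives the eigenspace spanned by (1, 2, 1).
With v_1 = 1, v = (1, 2, 1), so v_3 = 1.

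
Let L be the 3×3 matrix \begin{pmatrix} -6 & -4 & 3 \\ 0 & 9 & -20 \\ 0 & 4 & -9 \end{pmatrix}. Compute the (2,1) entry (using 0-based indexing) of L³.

Characteristic polynomial: r^3 + 6r^2 - r - 6 = (r - 1)(r + 1)(r + 6), so the eigenvalues are -6, -1, 1.
r=-6: eigenvector (1, 0, 0).
r=-1: eigenvector (-1, 2, 1).
r=1: eigenvector (-2, 5, 2).
P = [[1, -1, -2], [0, 2, 5], [0, 1, 2]], D = diag(-6, -1, 1), P⁻¹ = [[1, 0, 1], [0, -2, 5], [0, 1, -2]].
L³ = P·diag(-216, -1, 1)·P⁻¹ = [[-216, -4, -207], [0, 9, -20], [0, 4, -9]].
The requested entry is 4.

4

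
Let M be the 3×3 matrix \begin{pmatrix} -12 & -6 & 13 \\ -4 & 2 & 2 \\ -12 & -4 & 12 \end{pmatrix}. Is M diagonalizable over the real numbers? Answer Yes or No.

Characteristic polynomial: p(μ) = μ^3 - 2μ^2 - 4μ + 8 = (μ - 2)^2(μ + 2).
μ = 2 has algebraic multiplicity 2; rank(M − 2I) = 2, so geometric multiplicity = 1.
Geometric multiplicity < algebraic multiplicity, so M is not diagonalizable.

No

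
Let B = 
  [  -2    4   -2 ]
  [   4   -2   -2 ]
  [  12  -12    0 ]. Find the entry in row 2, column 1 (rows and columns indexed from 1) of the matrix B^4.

Characteristic polynomial: s^3 + 4s^2 - 12s = s(s - 2)(s + 6), so the eigenvalues are -6, 0, 2.
s=-6: eigenvector (0, 1, 2).
s=2: eigenvector (1, 1, 0).
s=0: eigenvector (1, 1, 1).
P = [[0, 1, 1], [1, 1, 1], [2, 0, 1]], D = diag(-6, 2, 0), P⁻¹ = [[-1, 1, 0], [-1, 2, -1], [2, -2, 1]].
B⁴ = P·diag(1296, 16, 0)·P⁻¹ = [[-16, 32, -16], [-1312, 1328, -16], [-2592, 2592, 0]].
The requested entry is -1312.

-1312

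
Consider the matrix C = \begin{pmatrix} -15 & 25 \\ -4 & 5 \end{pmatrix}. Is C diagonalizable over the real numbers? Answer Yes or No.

Characteristic polynomial: p(μ) = μ^2 + 10μ + 25 = (μ + 5)^2.
μ = -5 has algebraic multiplicity 2; rank(C + 5I) = 1, so geometric multiplicity = 1.
Geometric multiplicity < algebraic multiplicity, so C is not diagonalizable.

No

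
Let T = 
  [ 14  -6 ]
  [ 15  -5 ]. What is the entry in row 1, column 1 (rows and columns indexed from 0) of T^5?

-17885

Characteristic polynomial: μ^2 - 9μ + 20 = (μ - 5)(μ - 4), so the eigenvalues are 4, 5.
μ=4: eigenvector (-3, -5).
μ=5: eigenvector (-2, -3).
P = [[-3, -2], [-5, -3]], D = diag(4, 5), P⁻¹ = [[3, -2], [-5, 3]].
T⁵ = P·diag(1024, 3125)·P⁻¹ = [[22034, -12606], [31515, -17885]].
The requested entry is -17885.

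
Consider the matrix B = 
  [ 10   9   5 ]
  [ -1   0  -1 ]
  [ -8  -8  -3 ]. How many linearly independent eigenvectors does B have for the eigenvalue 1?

1

B − 1I = [[9, 9, 5], [-1, -1, -1], [-8, -8, -4]].
This matrix has rank 2, so its null space has dimension 3 − 2 = 1.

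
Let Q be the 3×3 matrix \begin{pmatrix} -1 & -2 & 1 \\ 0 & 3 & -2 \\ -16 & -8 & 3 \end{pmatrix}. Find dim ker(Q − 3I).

Q − 3I = [[-4, -2, 1], [0, 0, -2], [-16, -8, 0]].
This matrix has rank 2, so its null space has dimension 3 − 2 = 1.

1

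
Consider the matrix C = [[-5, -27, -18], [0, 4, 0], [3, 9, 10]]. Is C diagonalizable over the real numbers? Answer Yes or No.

Yes

Characteristic polynomial: p(λ) = λ^3 - 9λ^2 + 24λ - 16 = (λ - 4)^2(λ - 1).
λ = 4 has algebraic multiplicity 2; rank(C − 4I) = 1, so geometric multiplicity = 2.
Every eigenvalue has geometric = algebraic multiplicity, so C is diagonalizable.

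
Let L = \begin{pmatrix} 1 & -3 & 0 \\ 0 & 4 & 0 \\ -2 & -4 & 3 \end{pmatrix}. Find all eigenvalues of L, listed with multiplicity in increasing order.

Characteristic polynomial: p(t) = t^3 - 8t^2 + 19t - 12 = (t - 4)(t - 3)(t - 1).
Roots (with multiplicity): 1, 3, 4.

1, 3, 4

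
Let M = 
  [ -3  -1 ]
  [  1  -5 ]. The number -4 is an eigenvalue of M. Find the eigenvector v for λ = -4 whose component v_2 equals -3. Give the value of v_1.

M + 4I = [[1, -1], [1, -1]].
Solving (M + 4I)v = 0 gives the eigenspace spanned by (-3, -3).
With v_2 = -3, v = (-3, -3), so v_1 = -3.

-3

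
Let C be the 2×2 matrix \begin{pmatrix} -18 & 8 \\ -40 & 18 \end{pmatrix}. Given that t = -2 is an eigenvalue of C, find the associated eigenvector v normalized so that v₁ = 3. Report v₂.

6

C + 2I = [[-16, 8], [-40, 20]].
Solving (C + 2I)v = 0 gives the eigenspace spanned by (3, 6).
With v₁ = 3, v = (3, 6), so v₂ = 6.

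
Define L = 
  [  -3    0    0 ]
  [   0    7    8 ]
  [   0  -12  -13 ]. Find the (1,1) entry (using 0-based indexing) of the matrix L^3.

Characteristic polynomial: λ^3 + 9λ^2 + 23λ + 15 = (λ + 1)(λ + 3)(λ + 5), so the eigenvalues are -5, -3, -1.
λ=-3: eigenvector (1, 0, 0).
λ=-5: eigenvector (0, 2, -3).
λ=-1: eigenvector (0, -1, 1).
P = [[1, 0, 0], [0, 2, -1], [0, -3, 1]], D = diag(-3, -5, -1), P⁻¹ = [[1, 0, 0], [0, -1, -1], [0, -3, -2]].
L³ = P·diag(-27, -125, -1)·P⁻¹ = [[-27, 0, 0], [0, 247, 248], [0, -372, -373]].
The requested entry is 247.

247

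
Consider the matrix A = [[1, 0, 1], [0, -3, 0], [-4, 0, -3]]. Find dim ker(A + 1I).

A + 1I = [[2, 0, 1], [0, -2, 0], [-4, 0, -2]].
This matrix has rank 2, so its null space has dimension 3 − 2 = 1.

1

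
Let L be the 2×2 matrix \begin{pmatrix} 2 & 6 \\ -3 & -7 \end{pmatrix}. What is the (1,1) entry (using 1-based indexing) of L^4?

-254

Characteristic polynomial: t^2 + 5t + 4 = (t + 1)(t + 4), so the eigenvalues are -4, -1.
t=-1: eigenvector (2, -1).
t=-4: eigenvector (-1, 1).
P = [[2, -1], [-1, 1]], D = diag(-1, -4), P⁻¹ = [[1, 1], [1, 2]].
L⁴ = P·diag(1, 256)·P⁻¹ = [[-254, -510], [255, 511]].
The requested entry is -254.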